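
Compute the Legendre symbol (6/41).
(6/41) = 6^{20} mod 41 = -1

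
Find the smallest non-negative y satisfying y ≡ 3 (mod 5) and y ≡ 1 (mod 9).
M = 5 × 9 = 45. M₁ = 9, y₁ ≡ 4 (mod 5). M₂ = 5, y₂ ≡ 2 (mod 9). y = 3×9×4 + 1×5×2 ≡ 28 (mod 45)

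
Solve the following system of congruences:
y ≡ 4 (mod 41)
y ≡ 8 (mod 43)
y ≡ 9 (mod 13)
10500

Using the Chinese Remainder Theorem:
M = product of moduli = 22919
For equation 1: M_1 = 559, 559 ≡ 26 (mod 41), inverse of 559 mod 41 is 30 (check: 26 × 30 = 780 ≡ 1 (mod 41))
For equation 2: M_2 = 533, 533 ≡ 17 (mod 43), inverse of 533 mod 43 is 38 (check: 17 × 38 = 646 ≡ 1 (mod 43))
For equation 3: M_3 = 1763, 1763 ≡ 8 (mod 13), inverse of 1763 mod 13 is 5 (check: 8 × 5 = 40 ≡ 1 (mod 13))
Combine: y ≡ Σ r_i×M_i×(M_i⁻¹ mod m_i) = 4×559×30 + 8×533×38 + 9×1763×5 = 67080 + 162032 + 79335 = 308447
308447 mod 22919 = 10500
y ≡ 10500 (mod 22919)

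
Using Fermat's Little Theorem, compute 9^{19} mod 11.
5

By Fermat's Little Theorem, a^(p-1) ≡ 1 (mod p) for prime p and gcd(a, p) = 1
Here p = 11, so 9^10 ≡ 1 (mod 11)
We can reduce the exponent: 19 mod 10 = 9
So 9^19 ≡ 9^9 (mod 11)
Computing: 9^9 mod 11 = 5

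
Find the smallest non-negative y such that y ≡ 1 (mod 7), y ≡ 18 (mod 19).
113

Using the Chinese Remainder Theorem:
M = product of moduli = 133
For equation 1: M_1 = 19, 19 ≡ 5 (mod 7), inverse of 19 mod 7 is 3 (check: 5 × 3 = 15 ≡ 1 (mod 7))
For equation 2: M_2 = 7, 7 ≡ 7 (mod 19), inverse of 7 mod 19 is 11 (check: 7 × 11 = 77 ≡ 1 (mod 19))
Combine: y ≡ Σ r_i×M_i×(M_i⁻¹ mod m_i) = 1×19×3 + 18×7×11 = 57 + 1386 = 1443
1443 mod 133 = 113
y ≡ 113 (mod 133)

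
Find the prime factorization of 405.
3^4 × 5

Divide by primes starting from smallest:
405 ÷ 3 = 135
135 ÷ 3 = 45
45 ÷ 3 = 15
15 ÷ 3 = 5
5 ÷ 5 = 1

405 = 3^4 × 5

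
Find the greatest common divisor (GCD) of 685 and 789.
1

Using the Euclidean algorithm:
685 = 0 × 789 + 685
789 = 1 × 685 + 104
685 = 6 × 104 + 61
104 = 1 × 61 + 43
61 = 1 × 43 + 18
43 = 2 × 18 + 7
18 = 2 × 7 + 4
7 = 1 × 4 + 3
4 = 1 × 3 + 1
3 = 3 × 1 + 0

GCD(685, 789) = 1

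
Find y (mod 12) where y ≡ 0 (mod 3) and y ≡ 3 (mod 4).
M = 3 × 4 = 12. M₁ = 4, y₁ ≡ 1 (mod 3). M₂ = 3, y₂ ≡ 3 (mod 4). y = 0×4×1 + 3×3×3 ≡ 3 (mod 12)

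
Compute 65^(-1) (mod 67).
65^(-1) ≡ 33 (mod 67). Verification: 65 × 33 = 2145 ≡ 1 (mod 67)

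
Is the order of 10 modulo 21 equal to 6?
Yes, ord_21(10) = 6.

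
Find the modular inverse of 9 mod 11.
9^(-1) ≡ 5 (mod 11). Verification: 9 × 5 = 45 ≡ 1 (mod 11)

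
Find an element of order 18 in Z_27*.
2 has order 18 mod 27 since 2^{18} ≡ 1 (mod 27) and no smaller power works.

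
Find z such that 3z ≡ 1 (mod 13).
3^(-1) ≡ 9 (mod 13). Verification: 3 × 9 = 27 ≡ 1 (mod 13)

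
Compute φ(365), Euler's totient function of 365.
288

Prime factorization: 365 = 5 × 73
Using the formula φ(n) = n × Π(1 - 1/p) for each prime factor p:
φ(365) = 365 × (1 - 1/5) × (1 - 1/73)
φ(365) = 288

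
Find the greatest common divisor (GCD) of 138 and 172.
2

Using the Euclidean algorithm:
138 = 0 × 172 + 138
172 = 1 × 138 + 34
138 = 4 × 34 + 2
34 = 17 × 2 + 0

GCD(138, 172) = 2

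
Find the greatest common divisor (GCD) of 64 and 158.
2

Using the Euclidean algorithm:
64 = 0 × 158 + 64
158 = 2 × 64 + 30
64 = 2 × 30 + 4
30 = 7 × 4 + 2
4 = 2 × 2 + 0

GCD(64, 158) = 2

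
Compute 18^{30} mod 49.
1

Using successive squaring:
Binary expansion of 30: 11110
Powers of 18 mod 49 (each is the square of the previous):
  18^1 ≡ 18 (mod 49)
  18^2 ≡ 18² = 324 ≡ 30 (mod 49)
  18^4 ≡ 30² = 900 ≡ 18 (mod 49)
  18^8 ≡ 18² = 324 ≡ 30 (mod 49)
  18^16 ≡ 30² = 900 ≡ 18 (mod 49)
30 = 16 + 8 + 4 + 2, so 18^30 = 18^16 × 18^8 × 18^4 × 18^2 ≡ 18 × 30 × 18 × 30 (mod 49)
Multiplying step by step:
  18 × 30 = 540 ≡ 1 (mod 49)
  1 × 18 = 18 ≡ 18 (mod 49)
  18 × 30 = 540 ≡ 1 (mod 49)
Result: 18^30 ≡ 1 (mod 49)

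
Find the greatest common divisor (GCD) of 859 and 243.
1

Using the Euclidean algorithm:
859 = 3 × 243 + 130
243 = 1 × 130 + 113
130 = 1 × 113 + 17
113 = 6 × 17 + 11
17 = 1 × 11 + 6
11 = 1 × 6 + 5
6 = 1 × 5 + 1
5 = 5 × 1 + 0

GCD(859, 243) = 1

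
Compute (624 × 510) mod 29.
23

(624 × 510) = 318240
318240 mod 29 = 23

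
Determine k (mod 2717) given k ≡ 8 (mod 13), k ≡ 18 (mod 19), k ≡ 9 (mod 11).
2374

Using the Chinese Remainder Theorem:
M = product of moduli = 2717
For equation 1: M_1 = 209, 209 ≡ 1 (mod 13), inverse of 209 mod 13 is 1 (check: 1 × 1 = 1 ≡ 1 (mod 13))
For equation 2: M_2 = 143, 143 ≡ 10 (mod 19), inverse of 143 mod 19 is 2 (check: 10 × 2 = 20 ≡ 1 (mod 19))
For equation 3: M_3 = 247, 247 ≡ 5 (mod 11), inverse of 247 mod 11 is 9 (check: 5 × 9 = 45 ≡ 1 (mod 11))
Combine: k ≡ Σ r_i×M_i×(M_i⁻¹ mod m_i) = 8×209×1 + 18×143×2 + 9×247×9 = 1672 + 5148 + 20007 = 26827
26827 mod 2717 = 2374
k ≡ 2374 (mod 2717)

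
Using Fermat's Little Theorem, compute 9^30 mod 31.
By Fermat's Little Theorem, 9^{30} ≡ 1 (mod 31) since 31 is prime and gcd(9, 31) = 1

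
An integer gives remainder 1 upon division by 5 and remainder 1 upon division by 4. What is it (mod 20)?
M = 5 × 4 = 20. M₁ = 4, y₁ ≡ 4 (mod 5). M₂ = 5, y₂ ≡ 1 (mod 4). m = 1×4×4 + 1×5×1 ≡ 1 (mod 20). The smallest positive such number is 1.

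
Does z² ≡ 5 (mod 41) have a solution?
By Euler's criterion: 5^{20} ≡ 1 (mod 41). Since this equals 1, 5 is a QR.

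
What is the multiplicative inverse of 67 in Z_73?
67^(-1) ≡ 12 (mod 73). Verification: 67 × 12 = 804 ≡ 1 (mod 73)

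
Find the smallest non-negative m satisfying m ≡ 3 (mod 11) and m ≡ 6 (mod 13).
M = 11 × 13 = 143. M₁ = 13, y₁ ≡ 6 (mod 11). M₂ = 11, y₂ ≡ 6 (mod 13). m = 3×13×6 + 6×11×6 ≡ 58 (mod 143)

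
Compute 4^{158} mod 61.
22

Using successive squaring:
Binary expansion of 158: 10011110
Powers of 4 mod 61 (each is the square of the previous):
  4^1 ≡ 4 (mod 61)
  4^2 ≡ 4² = 16 ≡ 16 (mod 61)
  4^4 ≡ 16² = 256 ≡ 12 (mod 61)
  4^8 ≡ 12² = 144 ≡ 22 (mod 61)
  4^16 ≡ 22² = 484 ≡ 57 (mod 61)
  4^32 ≡ 57² = 3249 ≡ 16 (mod 61)
  4^64 ≡ 16² = 256 ≡ 12 (mod 61)
  4^128 ≡ 12² = 144 ≡ 22 (mod 61)
158 = 128 + 16 + 8 + 4 + 2, so 4^158 = 4^128 × 4^16 × 4^8 × 4^4 × 4^2 ≡ 22 × 57 × 22 × 12 × 16 (mod 61)
Multiplying step by step:
  22 × 57 = 1254 ≡ 34 (mod 61)
  34 × 22 = 748 ≡ 16 (mod 61)
  16 × 12 = 192 ≡ 9 (mod 61)
  9 × 16 = 144 ≡ 22 (mod 61)
Result: 4^158 ≡ 22 (mod 61)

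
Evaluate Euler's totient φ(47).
46

Prime factorization: 47 = 47
Using the formula φ(n) = n × Π(1 - 1/p) for each prime factor p:
φ(47) = 47 × (1 - 1/47)
φ(47) = 46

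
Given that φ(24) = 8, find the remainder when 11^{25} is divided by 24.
By Euler: 11^{8} ≡ 1 (mod 24) since gcd(11, 24) = 1. 25 = 3×8 + 1. So 11^{25} ≡ 11^{1} ≡ 11 (mod 24)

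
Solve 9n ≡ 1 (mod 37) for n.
9^(-1) ≡ 33 (mod 37). Verification: 9 × 33 = 297 ≡ 1 (mod 37)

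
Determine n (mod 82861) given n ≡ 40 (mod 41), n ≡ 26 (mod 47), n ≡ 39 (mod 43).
2705

Using the Chinese Remainder Theorem:
M = product of moduli = 82861
For equation 1: M_1 = 2021, 2021 ≡ 12 (mod 41), inverse of 2021 mod 41 is 24 (check: 12 × 24 = 288 ≡ 1 (mod 41))
For equation 2: M_2 = 1763, 1763 ≡ 24 (mod 47), inverse of 1763 mod 47 is 2 (check: 24 × 2 = 48 ≡ 1 (mod 47))
For equation 3: M_3 = 1927, 1927 ≡ 35 (mod 43), inverse of 1927 mod 43 is 16 (check: 35 × 16 = 560 ≡ 1 (mod 43))
Combine: n ≡ Σ r_i×M_i×(M_i⁻¹ mod m_i) = 40×2021×24 + 26×1763×2 + 39×1927×16 = 1940160 + 91676 + 1202448 = 3234284
3234284 mod 82861 = 2705
n ≡ 2705 (mod 82861)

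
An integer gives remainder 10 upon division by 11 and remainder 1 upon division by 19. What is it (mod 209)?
M = 11 × 19 = 209. M₁ = 19, y₁ ≡ 7 (mod 11). M₂ = 11, y₂ ≡ 7 (mod 19). m = 10×19×7 + 1×11×7 ≡ 153 (mod 209). The smallest positive such number is 153.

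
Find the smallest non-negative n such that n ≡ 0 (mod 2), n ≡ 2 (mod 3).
2

Using the Chinese Remainder Theorem:
M = product of moduli = 6
For equation 1: M_1 = 3, 3 ≡ 1 (mod 2), inverse of 3 mod 2 is 1 (check: 1 × 1 = 1 ≡ 1 (mod 2))
For equation 2: M_2 = 2, 2 ≡ 2 (mod 3), inverse of 2 mod 3 is 2 (check: 2 × 2 = 4 ≡ 1 (mod 3))
Combine: n ≡ Σ r_i×M_i×(M_i⁻¹ mod m_i) = 0×3×1 + 2×2×2 = 0 + 8 = 8
8 mod 6 = 2
n ≡ 2 (mod 6)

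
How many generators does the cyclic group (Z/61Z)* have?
16

The number of primitive roots modulo p is φ(p-1) = φ(60)
φ(60) = 16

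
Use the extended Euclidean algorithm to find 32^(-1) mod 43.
Extended GCD: 32(-4) + 43(3) = 1. So 32^(-1) ≡ 39 ≡ 39 (mod 43). Verify: 32 × 39 = 1248 ≡ 1 (mod 43)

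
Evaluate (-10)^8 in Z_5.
(-10) ≡ 0 (mod 5). 8 = 8 (binary 1000). Repeated squaring mod 5: 0^1 ≡ 0; 0^2 ≡ 0² = 0 ≡ 0; 0^4 ≡ 0² = 0 ≡ 0; 0^8 ≡ 0² = 0 ≡ 0. So (-10)^8 ≡ 0 (mod 5).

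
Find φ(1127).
924

Prime factorization: 1127 = 7^2 × 23
Using the formula φ(n) = n × Π(1 - 1/p) for each prime factor p:
φ(1127) = 1127 × (1 - 1/7) × (1 - 1/23)
φ(1127) = 924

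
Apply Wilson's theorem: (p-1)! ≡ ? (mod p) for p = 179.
By Wilson's theorem, (178)! ≡ -1 ≡ 178 (mod 179)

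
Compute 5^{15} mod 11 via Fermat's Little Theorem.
1

By Fermat's Little Theorem, a^(p-1) ≡ 1 (mod p) for prime p and gcd(a, p) = 1
Here p = 11, so 5^10 ≡ 1 (mod 11)
We can reduce the exponent: 15 mod 10 = 5
So 5^15 ≡ 5^5 (mod 11)
Computing: 5^5 mod 11 = 1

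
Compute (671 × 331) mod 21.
5

(671 × 331) = 222101
222101 mod 21 = 5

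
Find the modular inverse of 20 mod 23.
20^(-1) ≡ 15 (mod 23). Verification: 20 × 15 = 300 ≡ 1 (mod 23)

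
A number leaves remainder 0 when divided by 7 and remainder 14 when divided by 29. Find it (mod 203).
M = 7 × 29 = 203. M₁ = 29, y₁ ≡ 1 (mod 7). M₂ = 7, y₂ ≡ 25 (mod 29). k = 0×29×1 + 14×7×25 ≡ 14 (mod 203)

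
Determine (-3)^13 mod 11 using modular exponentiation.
Using Fermat: (-3)^{10} ≡ 1 (mod 11). 13 ≡ 3 (mod 10). So (-3)^{13} ≡ (-3)^{3} ≡ 6 (mod 11)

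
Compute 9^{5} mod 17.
8

Using successive squaring:
Binary expansion of 5: 101
Powers of 9 mod 17 (each is the square of the previous):
  9^1 ≡ 9 (mod 17)
  9^2 ≡ 9² = 81 ≡ 13 (mod 17)
  9^4 ≡ 13² = 169 ≡ 16 (mod 17)
5 = 4 + 1, so 9^5 = 9^4 × 9^1 ≡ 16 × 9 (mod 17)
Multiplying step by step:
  16 × 9 = 144 ≡ 8 (mod 17)
Result: 9^5 ≡ 8 (mod 17)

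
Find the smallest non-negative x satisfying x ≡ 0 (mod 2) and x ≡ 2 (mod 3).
M = 2 × 3 = 6. M₁ = 3, y₁ ≡ 1 (mod 2). M₂ = 2, y₂ ≡ 2 (mod 3). x = 0×3×1 + 2×2×2 ≡ 2 (mod 6)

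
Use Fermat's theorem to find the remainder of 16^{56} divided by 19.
9

By Fermat's Little Theorem, a^(p-1) ≡ 1 (mod p) for prime p and gcd(a, p) = 1
Here p = 19, so 16^18 ≡ 1 (mod 19)
We can reduce the exponent: 56 mod 18 = 2
So 16^56 ≡ 16^2 (mod 19)
Computing: 16^2 mod 19 = 9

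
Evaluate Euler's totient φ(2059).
1960

Prime factorization: 2059 = 29 × 71
Using the formula φ(n) = n × Π(1 - 1/p) for each prime factor p:
φ(2059) = 2059 × (1 - 1/29) × (1 - 1/71)
φ(2059) = 1960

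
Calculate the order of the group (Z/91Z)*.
72

Prime factorization: 91 = 7 × 13
Using the formula φ(n) = n × Π(1 - 1/p) for each prime factor p:
φ(91) = 91 × (1 - 1/7) × (1 - 1/13)
φ(91) = 72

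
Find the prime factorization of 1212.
2^2 × 3 × 101

Divide by primes starting from smallest:
1212 ÷ 2 = 606
606 ÷ 2 = 303
303 ÷ 3 = 101
101 ÷ 101 = 1

1212 = 2^2 × 3 × 101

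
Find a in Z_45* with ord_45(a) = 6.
4 has order 6 mod 45 since 4^{6} ≡ 1 (mod 45) and no smaller power works.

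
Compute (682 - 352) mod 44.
22

(682 - 352) = 330
330 mod 44 = 22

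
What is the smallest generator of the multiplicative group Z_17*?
p - 1 = 16 has prime divisors 2. h is a primitive root mod 17 iff h^(16/q) ≢ 1 (mod 17) for each such q.
h = 2: 2^8 ≡ 1 (mod 17); 2^8 ≡ 1, so not a primitive root.
h = 3: 3^8 ≡ 16 (mod 17); none is 1, so 3 has order 16 and is a primitive root.
The smallest primitive root mod 17 is g = 3.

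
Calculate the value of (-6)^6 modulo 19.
(-6) ≡ 13 (mod 19). 6 = 4 + 2 (binary 110). Repeated squaring mod 19: 13^1 ≡ 13; 13^2 ≡ 13² = 169 ≡ 17; 13^4 ≡ 17² = 289 ≡ 4. Multiply: (-6)^6 ≡ 13^4 × 13^2 ≡ 4 × 17 (mod 19): 4 × 17 = 68 ≡ 11. So (-6)^6 ≡ 11 (mod 19).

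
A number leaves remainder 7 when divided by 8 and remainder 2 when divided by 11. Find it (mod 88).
M = 8 × 11 = 88. M₁ = 11, y₁ ≡ 3 (mod 8). M₂ = 8, y₂ ≡ 7 (mod 11). r = 7×11×3 + 2×8×7 ≡ 79 (mod 88)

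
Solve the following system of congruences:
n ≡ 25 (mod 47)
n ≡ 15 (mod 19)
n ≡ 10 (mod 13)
8109

Using the Chinese Remainder Theorem:
M = product of moduli = 11609
For equation 1: M_1 = 247, 247 ≡ 12 (mod 47), inverse of 247 mod 47 is 4 (check: 12 × 4 = 48 ≡ 1 (mod 47))
For equation 2: M_2 = 611, 611 ≡ 3 (mod 19), inverse of 611 mod 19 is 13 (check: 3 × 13 = 39 ≡ 1 (mod 19))
For equation 3: M_3 = 893, 893 ≡ 9 (mod 13), inverse of 893 mod 13 is 3 (check: 9 × 3 = 27 ≡ 1 (mod 13))
Combine: n ≡ Σ r_i×M_i×(M_i⁻¹ mod m_i) = 25×247×4 + 15×611×13 + 10×893×3 = 24700 + 119145 + 26790 = 170635
170635 mod 11609 = 8109
n ≡ 8109 (mod 11609)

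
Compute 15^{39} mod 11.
3

Using successive squaring:
Binary expansion of 39: 100111
Powers of 15 mod 11 (each is the square of the previous):
  15^1 ≡ 4 (mod 11)
  15^2 ≡ 4² = 16 ≡ 5 (mod 11)
  15^4 ≡ 5² = 25 ≡ 3 (mod 11)
  15^8 ≡ 3² = 9 ≡ 9 (mod 11)
  15^16 ≡ 9² = 81 ≡ 4 (mod 11)
  15^32 ≡ 4² = 16 ≡ 5 (mod 11)
39 = 32 + 4 + 2 + 1, so 15^39 = 15^32 × 15^4 × 15^2 × 15^1 ≡ 5 × 3 × 5 × 4 (mod 11)
Multiplying step by step:
  5 × 3 = 15 ≡ 4 (mod 11)
  4 × 5 = 20 ≡ 9 (mod 11)
  9 × 4 = 36 ≡ 3 (mod 11)
Result: 15^39 ≡ 3 (mod 11)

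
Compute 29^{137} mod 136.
5

Using successive squaring:
Binary expansion of 137: 10001001
Powers of 29 mod 136 (each is the square of the previous):
  29^1 ≡ 29 (mod 136)
  29^2 ≡ 29² = 841 ≡ 25 (mod 136)
  29^4 ≡ 25² = 625 ≡ 81 (mod 136)
  29^8 ≡ 81² = 6561 ≡ 33 (mod 136)
  29^16 ≡ 33² = 1089 ≡ 1 (mod 136)
  29^32 ≡ 1² = 1 ≡ 1 (mod 136)
  29^64 ≡ 1² = 1 ≡ 1 (mod 136)
  29^128 ≡ 1² = 1 ≡ 1 (mod 136)
137 = 128 + 8 + 1, so 29^137 = 29^128 × 29^8 × 29^1 ≡ 1 × 33 × 29 (mod 136)
Multiplying step by step:
  1 × 33 = 33 ≡ 33 (mod 136)
  33 × 29 = 957 ≡ 5 (mod 136)
Result: 29^137 ≡ 5 (mod 136)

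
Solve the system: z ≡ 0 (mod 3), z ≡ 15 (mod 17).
M = 3 × 17 = 51. M₁ = 17, y₁ ≡ 2 (mod 3). M₂ = 3, y₂ ≡ 6 (mod 17). z = 0×17×2 + 15×3×6 ≡ 15 (mod 51)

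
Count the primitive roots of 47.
22

The number of primitive roots modulo p is φ(p-1) = φ(46)
φ(46) = 22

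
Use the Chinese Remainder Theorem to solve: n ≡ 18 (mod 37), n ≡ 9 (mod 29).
647

Using the Chinese Remainder Theorem:
M = product of moduli = 1073
For equation 1: M_1 = 29, 29 ≡ 29 (mod 37), inverse of 29 mod 37 is 23 (check: 29 × 23 = 667 ≡ 1 (mod 37))
For equation 2: M_2 = 37, 37 ≡ 8 (mod 29), inverse of 37 mod 29 is 11 (check: 8 × 11 = 88 ≡ 1 (mod 29))
Combine: n ≡ Σ r_i×M_i×(M_i⁻¹ mod m_i) = 18×29×23 + 9×37×11 = 12006 + 3663 = 15669
15669 mod 1073 = 647
n ≡ 647 (mod 1073)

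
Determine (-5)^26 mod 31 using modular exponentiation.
Using repeated squaring. (-5) ≡ 26 (mod 31). 26 = 16 + 8 + 2 (binary 11010). Repeated squaring mod 31: 26^1 ≡ 26; 26^2 ≡ 26² = 676 ≡ 25; 26^4 ≡ 25² = 625 ≡ 5; 26^8 ≡ 5² = 25 ≡ 25; 26^16 ≡ 25² = 625 ≡ 5. Multiply: (-5)^26 ≡ 26^16 × 26^8 × 26^2 ≡ 5 × 25 × 25 (mod 31): 5 × 25 = 125 ≡ 1; 1 × 25 = 25 ≡ 25. So (-5)^26 ≡ 25 (mod 31).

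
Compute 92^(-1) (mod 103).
28

Using Extended Euclidean Algorithm:
gcd(92, 103) = 1
Bezout coefficients: 92 × 28 + 103 × -25 = 1
So 92 × 28 ≡ 1 (mod 103)
The inverse is 28 mod 103 = 28
Verification: 92 × 28 = 2576 = 25 × 103 + 1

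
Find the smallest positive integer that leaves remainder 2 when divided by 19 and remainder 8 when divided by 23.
M = 19 × 23 = 437. M₁ = 23, y₁ ≡ 5 (mod 19). M₂ = 19, y₂ ≡ 17 (mod 23). n = 2×23×5 + 8×19×17 ≡ 192 (mod 437). The smallest positive such number is 192.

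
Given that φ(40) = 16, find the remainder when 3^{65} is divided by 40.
By Euler: 3^{16} ≡ 1 (mod 40) since gcd(3, 40) = 1. 65 = 4×16 + 1. So 3^{65} ≡ 3^{1} ≡ 3 (mod 40)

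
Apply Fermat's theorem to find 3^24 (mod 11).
By Fermat: 3^{10} ≡ 1 (mod 11). 24 = 2×10 + 4. So 3^{24} ≡ 3^{4} ≡ 4 (mod 11)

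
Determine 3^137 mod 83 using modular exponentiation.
Using Fermat: 3^{82} ≡ 1 (mod 83). 137 ≡ 55 (mod 82). So 3^{137} ≡ 3^{55} ≡ 11 (mod 83)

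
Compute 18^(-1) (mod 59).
18^(-1) ≡ 23 (mod 59). Verification: 18 × 23 = 414 ≡ 1 (mod 59)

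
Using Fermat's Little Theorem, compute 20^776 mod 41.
By Fermat: 20^{40} ≡ 1 (mod 41). 776 ≡ 16 (mod 40). So 20^{776} ≡ 20^{16} ≡ 16 (mod 41)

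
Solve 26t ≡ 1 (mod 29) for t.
26^(-1) ≡ 19 (mod 29). Verification: 26 × 19 = 494 ≡ 1 (mod 29)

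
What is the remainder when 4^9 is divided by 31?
9 = 8 + 1 (binary 1001). Repeated squaring mod 31: 4^1 ≡ 4; 4^2 ≡ 4² = 16 ≡ 16; 4^4 ≡ 16² = 256 ≡ 8; 4^8 ≡ 8² = 64 ≡ 2. Multiply: 4^9 = 4^8 × 4^1 ≡ 2 × 4 (mod 31): 2 × 4 = 8 ≡ 8. So 4^9 ≡ 8 (mod 31).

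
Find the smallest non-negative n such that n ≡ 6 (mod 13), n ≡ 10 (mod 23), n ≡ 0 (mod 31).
5921

Using the Chinese Remainder Theorem:
M = product of moduli = 9269
For equation 1: M_1 = 713, 713 ≡ 11 (mod 13), inverse of 713 mod 13 is 6 (check: 11 × 6 = 66 ≡ 1 (mod 13))
For equation 2: M_2 = 403, 403 ≡ 12 (mod 23), inverse of 403 mod 23 is 2 (check: 12 × 2 = 24 ≡ 1 (mod 23))
For equation 3: M_3 = 299, 299 ≡ 20 (mod 31), inverse of 299 mod 31 is 14 (check: 20 × 14 = 280 ≡ 1 (mod 31))
Combine: n ≡ Σ r_i×M_i×(M_i⁻¹ mod m_i) = 6×713×6 + 10×403×2 + 0×299×14 = 25668 + 8060 + 0 = 33728
33728 mod 9269 = 5921
n ≡ 5921 (mod 9269)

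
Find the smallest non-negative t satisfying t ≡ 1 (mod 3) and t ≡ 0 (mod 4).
M = 3 × 4 = 12. M₁ = 4, y₁ ≡ 1 (mod 3). M₂ = 3, y₂ ≡ 3 (mod 4). t = 1×4×1 + 0×3×3 ≡ 4 (mod 12)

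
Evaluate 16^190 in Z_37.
Using Fermat: 16^{36} ≡ 1 (mod 37). 190 ≡ 10 (mod 36). So 16^{190} ≡ 16^{10} ≡ 16 (mod 37)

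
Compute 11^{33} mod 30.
11

Using successive squaring:
Binary expansion of 33: 100001
Powers of 11 mod 30 (each is the square of the previous):
  11^1 ≡ 11 (mod 30)
  11^2 ≡ 11² = 121 ≡ 1 (mod 30)
  11^4 ≡ 1² = 1 ≡ 1 (mod 30)
  11^8 ≡ 1² = 1 ≡ 1 (mod 30)
  11^16 ≡ 1² = 1 ≡ 1 (mod 30)
  11^32 ≡ 1² = 1 ≡ 1 (mod 30)
33 = 32 + 1, so 11^33 = 11^32 × 11^1 ≡ 1 × 11 (mod 30)
Multiplying step by step:
  1 × 11 = 11 ≡ 11 (mod 30)
Result: 11^33 ≡ 11 (mod 30)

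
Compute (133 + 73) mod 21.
17

(133 + 73) = 206
206 mod 21 = 17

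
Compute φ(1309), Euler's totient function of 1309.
960

Prime factorization: 1309 = 7 × 11 × 17
Using the formula φ(n) = n × Π(1 - 1/p) for each prime factor p:
φ(1309) = 1309 × (1 - 1/7) × (1 - 1/11) × (1 - 1/17)
φ(1309) = 960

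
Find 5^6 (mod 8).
6 = 4 + 2 (binary 110). Repeated squaring mod 8: 5^1 ≡ 5; 5^2 ≡ 5² = 25 ≡ 1; 5^4 ≡ 1² = 1 ≡ 1. Multiply: 5^6 = 5^4 × 5^2 ≡ 1 × 1 (mod 8): 1 × 1 = 1 ≡ 1. So 5^6 ≡ 1 (mod 8).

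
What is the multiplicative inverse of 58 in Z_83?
58^(-1) ≡ 73 (mod 83). Verification: 58 × 73 = 4234 ≡ 1 (mod 83)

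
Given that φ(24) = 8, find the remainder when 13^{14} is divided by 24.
By Euler: 13^{8} ≡ 1 (mod 24) since gcd(13, 24) = 1. 14 = 1×8 + 6. So 13^{14} ≡ 13^{6} ≡ 1 (mod 24)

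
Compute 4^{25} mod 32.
0

Using successive squaring:
Binary expansion of 25: 11001
Powers of 4 mod 32 (each is the square of the previous):
  4^1 ≡ 4 (mod 32)
  4^2 ≡ 4² = 16 ≡ 16 (mod 32)
  4^4 ≡ 16² = 256 ≡ 0 (mod 32)
  4^8 ≡ 0² = 0 ≡ 0 (mod 32)
  4^16 ≡ 0² = 0 ≡ 0 (mod 32)
25 = 16 + 8 + 1, so 4^25 = 4^16 × 4^8 × 4^1 ≡ 0 × 0 × 4 (mod 32)
Multiplying step by step:
  0 × 0 = 0 ≡ 0 (mod 32)
  0 × 4 = 0 ≡ 0 (mod 32)
Result: 4^25 ≡ 0 (mod 32)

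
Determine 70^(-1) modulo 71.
70^(-1) ≡ 70 (mod 71). Verification: 70 × 70 = 4900 ≡ 1 (mod 71)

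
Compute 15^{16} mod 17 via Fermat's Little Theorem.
1

By Fermat's Little Theorem, a^(p-1) ≡ 1 (mod p) for prime p and gcd(a, p) = 1
Here p = 17, so 15^16 ≡ 1 (mod 17)
We can reduce the exponent: 16 mod 16 = 0
So 15^16 ≡ 15^0 (mod 17)
Computing: 15^0 mod 17 = 1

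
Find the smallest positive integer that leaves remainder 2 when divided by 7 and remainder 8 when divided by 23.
M = 7 × 23 = 161. M₁ = 23, y₁ ≡ 4 (mod 7). M₂ = 7, y₂ ≡ 10 (mod 23). k = 2×23×4 + 8×7×10 ≡ 100 (mod 161). The smallest positive such number is 100.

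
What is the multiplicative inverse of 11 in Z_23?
21

Using Extended Euclidean Algorithm:
gcd(11, 23) = 1
Bezout coefficients: 11 × -2 + 23 × 1 = 1
So 11 × -2 ≡ 1 (mod 23)
The inverse is -2 mod 23 = 21
Verification: 11 × 21 = 231 = 10 × 23 + 1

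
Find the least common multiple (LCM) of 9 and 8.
72

First find GCD(9, 8) using the Euclidean algorithm:
9 = 1 × 8 + 1
8 = 8 × 1 + 0
GCD(9, 8) = 1

LCM formula: LCM(a, b) = (a × b) / GCD(a, b)
LCM(9, 8) = (9 × 8) / 1
LCM(9, 8) = 72 / 1
LCM(9, 8) = 72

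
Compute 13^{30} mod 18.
1

Using successive squaring:
Binary expansion of 30: 11110
Powers of 13 mod 18 (each is the square of the previous):
  13^1 ≡ 13 (mod 18)
  13^2 ≡ 13² = 169 ≡ 7 (mod 18)
  13^4 ≡ 7² = 49 ≡ 13 (mod 18)
  13^8 ≡ 13² = 169 ≡ 7 (mod 18)
  13^16 ≡ 7² = 49 ≡ 13 (mod 18)
30 = 16 + 8 + 4 + 2, so 13^30 = 13^16 × 13^8 × 13^4 × 13^2 ≡ 13 × 7 × 13 × 7 (mod 18)
Multiplying step by step:
  13 × 7 = 91 ≡ 1 (mod 18)
  1 × 13 = 13 ≡ 13 (mod 18)
  13 × 7 = 91 ≡ 1 (mod 18)
Result: 13^30 ≡ 1 (mod 18)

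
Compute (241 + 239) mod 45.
30

(241 + 239) = 480
480 mod 45 = 30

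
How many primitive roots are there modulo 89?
40

The number of primitive roots modulo p is φ(p-1) = φ(88)
φ(88) = 40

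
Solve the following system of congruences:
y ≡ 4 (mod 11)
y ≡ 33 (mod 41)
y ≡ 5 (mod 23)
4789

Using the Chinese Remainder Theorem:
M = product of moduli = 10373
For equation 1: M_1 = 943, 943 ≡ 8 (mod 11), inverse of 943 mod 11 is 7 (check: 8 × 7 = 56 ≡ 1 (mod 11))
For equation 2: M_2 = 253, 253 ≡ 7 (mod 41), inverse of 253 mod 41 is 6 (check: 7 × 6 = 42 ≡ 1 (mod 41))
For equation 3: M_3 = 451, 451 ≡ 14 (mod 23), inverse of 451 mod 23 is 5 (check: 14 × 5 = 70 ≡ 1 (mod 23))
Combine: y ≡ Σ r_i×M_i×(M_i⁻¹ mod m_i) = 4×943×7 + 33×253×6 + 5×451×5 = 26404 + 50094 + 11275 = 87773
87773 mod 10373 = 4789
y ≡ 4789 (mod 10373)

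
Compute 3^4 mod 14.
4 = 4 (binary 100). Repeated squaring mod 14: 3^1 ≡ 3; 3^2 ≡ 3² = 9 ≡ 9; 3^4 ≡ 9² = 81 ≡ 11. So 3^4 ≡ 11 (mod 14).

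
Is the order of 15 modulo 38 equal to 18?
Yes, ord_38(15) = 18.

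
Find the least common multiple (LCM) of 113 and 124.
14012

First find GCD(113, 124) using the Euclidean algorithm:
113 = 0 × 124 + 113
124 = 1 × 113 + 11
113 = 10 × 11 + 3
11 = 3 × 3 + 2
3 = 1 × 2 + 1
2 = 2 × 1 + 0
GCD(113, 124) = 1

LCM formula: LCM(a, b) = (a × b) / GCD(a, b)
LCM(113, 124) = (113 × 124) / 1
LCM(113, 124) = 14012 / 1
LCM(113, 124) = 14012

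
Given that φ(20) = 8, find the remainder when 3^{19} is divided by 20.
By Euler: 3^{8} ≡ 1 (mod 20) since gcd(3, 20) = 1. 19 = 2×8 + 3. So 3^{19} ≡ 3^{3} ≡ 7 (mod 20)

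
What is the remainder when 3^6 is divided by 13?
6 = 4 + 2 (binary 110). Repeated squaring mod 13: 3^1 ≡ 3; 3^2 ≡ 3² = 9 ≡ 9; 3^4 ≡ 9² = 81 ≡ 3. Multiply: 3^6 = 3^4 × 3^2 ≡ 3 × 9 (mod 13): 3 × 9 = 27 ≡ 1. So 3^6 ≡ 1 (mod 13).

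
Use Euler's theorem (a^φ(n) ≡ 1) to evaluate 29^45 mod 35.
By Euler: 29^{24} ≡ 1 (mod 35) since gcd(29, 35) = 1. 45 = 1×24 + 21. So 29^{45} ≡ 29^{21} ≡ 29 (mod 35)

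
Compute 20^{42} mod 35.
15

Using successive squaring:
Binary expansion of 42: 101010
Powers of 20 mod 35 (each is the square of the previous):
  20^1 ≡ 20 (mod 35)
  20^2 ≡ 20² = 400 ≡ 15 (mod 35)
  20^4 ≡ 15² = 225 ≡ 15 (mod 35)
  20^8 ≡ 15² = 225 ≡ 15 (mod 35)
  20^16 ≡ 15² = 225 ≡ 15 (mod 35)
  20^32 ≡ 15² = 225 ≡ 15 (mod 35)
42 = 32 + 8 + 2, so 20^42 = 20^32 × 20^8 × 20^2 ≡ 15 × 15 × 15 (mod 35)
Multiplying step by step:
  15 × 15 = 225 ≡ 15 (mod 35)
  15 × 15 = 225 ≡ 15 (mod 35)
Result: 20^42 ≡ 15 (mod 35)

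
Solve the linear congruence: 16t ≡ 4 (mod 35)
9

Since gcd(16, 35) = 1 divides 4, a solution exists.
Multiply both sides by the inverse of 16 mod 35:
  16^(-1) mod 35 = 11
  x ≡ 11 × 4 ≡ 44 ≡ 9 (mod 35)
Verification: 16 × 9 = 144 = 4 × 35 + 4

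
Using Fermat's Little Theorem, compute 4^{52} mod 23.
9

By Fermat's Little Theorem, a^(p-1) ≡ 1 (mod p) for prime p and gcd(a, p) = 1
Here p = 23, so 4^22 ≡ 1 (mod 23)
We can reduce the exponent: 52 mod 22 = 8
So 4^52 ≡ 4^8 (mod 23)
Computing: 4^8 mod 23 = 9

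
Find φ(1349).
1260

Prime factorization: 1349 = 19 × 71
Using the formula φ(n) = n × Π(1 - 1/p) for each prime factor p:
φ(1349) = 1349 × (1 - 1/19) × (1 - 1/71)
φ(1349) = 1260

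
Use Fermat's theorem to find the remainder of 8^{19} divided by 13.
5

By Fermat's Little Theorem, a^(p-1) ≡ 1 (mod p) for prime p and gcd(a, p) = 1
Here p = 13, so 8^12 ≡ 1 (mod 13)
We can reduce the exponent: 19 mod 12 = 7
So 8^19 ≡ 8^7 (mod 13)
Computing: 8^7 mod 13 = 5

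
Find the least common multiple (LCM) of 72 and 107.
7704

First find GCD(72, 107) using the Euclidean algorithm:
72 = 0 × 107 + 72
107 = 1 × 72 + 35
72 = 2 × 35 + 2
35 = 17 × 2 + 1
2 = 2 × 1 + 0
GCD(72, 107) = 1

LCM formula: LCM(a, b) = (a × b) / GCD(a, b)
LCM(72, 107) = (72 × 107) / 1
LCM(72, 107) = 7704 / 1
LCM(72, 107) = 7704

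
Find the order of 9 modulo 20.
Powers of 9 mod 20: 9^1≡9, 9^2≡1. Order = 2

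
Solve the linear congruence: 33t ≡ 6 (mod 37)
17

Since gcd(33, 37) = 1 divides 6, a solution exists.
Multiply both sides by the inverse of 33 mod 37:
  33^(-1) mod 37 = 9
  x ≡ 9 × 6 ≡ 54 ≡ 17 (mod 37)
Verification: 33 × 17 = 561 = 15 × 37 + 6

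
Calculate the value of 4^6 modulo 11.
6 = 4 + 2 (binary 110). Repeated squaring mod 11: 4^1 ≡ 4; 4^2 ≡ 4² = 16 ≡ 5; 4^4 ≡ 5² = 25 ≡ 3. Multiply: 4^6 = 4^4 × 4^2 ≡ 3 × 5 (mod 11): 3 × 5 = 15 ≡ 4. So 4^6 ≡ 4 (mod 11).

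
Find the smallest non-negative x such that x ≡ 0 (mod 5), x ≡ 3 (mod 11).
25

Using the Chinese Remainder Theorem:
M = product of moduli = 55
For equation 1: M_1 = 11, 11 ≡ 1 (mod 5), inverse of 11 mod 5 is 1 (check: 1 × 1 = 1 ≡ 1 (mod 5))
For equation 2: M_2 = 5, 5 ≡ 5 (mod 11), inverse of 5 mod 11 is 9 (check: 5 × 9 = 45 ≡ 1 (mod 11))
Combine: x ≡ Σ r_i×M_i×(M_i⁻¹ mod m_i) = 0×11×1 + 3×5×9 = 0 + 135 = 135
135 mod 55 = 25
x ≡ 25 (mod 55)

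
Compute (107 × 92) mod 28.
16

(107 × 92) = 9844
9844 mod 28 = 16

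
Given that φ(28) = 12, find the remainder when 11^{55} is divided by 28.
By Euler: 11^{12} ≡ 1 (mod 28) since gcd(11, 28) = 1. 55 = 4×12 + 7. So 11^{55} ≡ 11^{7} ≡ 11 (mod 28)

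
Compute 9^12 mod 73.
Using repeated squaring. 12 = 8 + 4 (binary 1100). Repeated squaring mod 73: 9^1 ≡ 9; 9^2 ≡ 9² = 81 ≡ 8; 9^4 ≡ 8² = 64 ≡ 64; 9^8 ≡ 64² = 4096 ≡ 8. Multiply: 9^12 = 9^8 × 9^4 ≡ 8 × 64 (mod 73): 8 × 64 = 512 ≡ 1. So 9^12 ≡ 1 (mod 73).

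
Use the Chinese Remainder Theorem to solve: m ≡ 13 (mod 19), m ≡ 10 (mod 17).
M = 19 × 17 = 323. M₁ = 17, y₁ ≡ 9 (mod 19). M₂ = 19, y₂ ≡ 9 (mod 17). m = 13×17×9 + 10×19×9 ≡ 146 (mod 323)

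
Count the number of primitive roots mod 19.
Number of primitive roots mod 19 = φ(18) = 6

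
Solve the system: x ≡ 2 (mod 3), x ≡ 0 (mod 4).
M = 3 × 4 = 12. M₁ = 4, y₁ ≡ 1 (mod 3). M₂ = 3, y₂ ≡ 3 (mod 4). x = 2×4×1 + 0×3×3 ≡ 8 (mod 12)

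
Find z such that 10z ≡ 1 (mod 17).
10^(-1) ≡ 12 (mod 17). Verification: 10 × 12 = 120 ≡ 1 (mod 17)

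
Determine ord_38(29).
Powers of 29 mod 38: 29^1≡29, 29^2≡5, 29^3≡31, 29^4≡25, 29^5≡3, 29^6≡11, 29^7≡15, 29^8≡17, 29^9≡37, 29^10≡9, 29^11≡33, 29^12≡7, 29^13≡13, 29^14≡35, 29^15≡27, 29^16≡23, 29^17≡21, 29^18≡1. Order = 18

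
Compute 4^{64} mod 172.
4

Using successive squaring:
Binary expansion of 64: 1000000
Powers of 4 mod 172 (each is the square of the previous):
  4^1 ≡ 4 (mod 172)
  4^2 ≡ 4² = 16 ≡ 16 (mod 172)
  4^4 ≡ 16² = 256 ≡ 84 (mod 172)
  4^8 ≡ 84² = 7056 ≡ 4 (mod 172)
  4^16 ≡ 4² = 16 ≡ 16 (mod 172)
  4^32 ≡ 16² = 256 ≡ 84 (mod 172)
  4^64 ≡ 84² = 7056 ≡ 4 (mod 172)
64 is a power of 2, so 4^64 is the last square: ≡ 4 (mod 172)
Result: 4^64 ≡ 4 (mod 172)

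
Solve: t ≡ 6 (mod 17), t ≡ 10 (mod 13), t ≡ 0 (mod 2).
M = 17 × 13 × 2 = 442. M₁ = 26, y₁ ≡ 2 (mod 17). M₂ = 34, y₂ ≡ 5 (mod 13). M₃ = 221, y₃ ≡ 1 (mod 2). t = 6×26×2 + 10×34×5 + 0×221×1 ≡ 244 (mod 442)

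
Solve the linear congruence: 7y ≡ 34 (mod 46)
18

Since gcd(7, 46) = 1 divides 34, a solution exists.
Multiply both sides by the inverse of 7 mod 46:
  7^(-1) mod 46 = 33
  x ≡ 33 × 34 ≡ 1122 ≡ 18 (mod 46)
Verification: 7 × 18 = 126 = 2 × 46 + 34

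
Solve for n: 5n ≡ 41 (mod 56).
53

Since gcd(5, 56) = 1 divides 41, a solution exists.
Multiply both sides by the inverse of 5 mod 56:
  5^(-1) mod 56 = 45
  x ≡ 45 × 41 ≡ 1845 ≡ 53 (mod 56)
Verification: 5 × 53 = 265 = 4 × 56 + 41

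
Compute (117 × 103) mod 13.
0

(117 × 103) = 12051
12051 mod 13 = 0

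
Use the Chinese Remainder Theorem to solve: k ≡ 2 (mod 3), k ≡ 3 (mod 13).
M = 3 × 13 = 39. M₁ = 13, y₁ ≡ 1 (mod 3). M₂ = 3, y₂ ≡ 9 (mod 13). k = 2×13×1 + 3×3×9 ≡ 29 (mod 39)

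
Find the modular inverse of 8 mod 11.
8^(-1) ≡ 7 (mod 11). Verification: 8 × 7 = 56 ≡ 1 (mod 11)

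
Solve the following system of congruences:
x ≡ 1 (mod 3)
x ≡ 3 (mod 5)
13

Using the Chinese Remainder Theorem:
M = product of moduli = 15
For equation 1: M_1 = 5, 5 ≡ 2 (mod 3), inverse of 5 mod 3 is 2 (check: 2 × 2 = 4 ≡ 1 (mod 3))
For equation 2: M_2 = 3, 3 ≡ 3 (mod 5), inverse of 3 mod 5 is 2 (check: 3 × 2 = 6 ≡ 1 (mod 5))
Combine: x ≡ Σ r_i×M_i×(M_i⁻¹ mod m_i) = 1×5×2 + 3×3×2 = 10 + 18 = 28
28 mod 15 = 13
x ≡ 13 (mod 15)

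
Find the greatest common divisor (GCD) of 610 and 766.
2

Using the Euclidean algorithm:
610 = 0 × 766 + 610
766 = 1 × 610 + 156
610 = 3 × 156 + 142
156 = 1 × 142 + 14
142 = 10 × 14 + 2
14 = 7 × 2 + 0

GCD(610, 766) = 2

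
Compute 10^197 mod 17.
Using Fermat: 10^{16} ≡ 1 (mod 17). 197 ≡ 5 (mod 16). So 10^{197} ≡ 10^{5} ≡ 6 (mod 17)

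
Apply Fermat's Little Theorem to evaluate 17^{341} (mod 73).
7

By Fermat's Little Theorem, a^(p-1) ≡ 1 (mod p) for prime p and gcd(a, p) = 1
Here p = 73, so 17^72 ≡ 1 (mod 73)
We can reduce the exponent: 341 mod 72 = 53
So 17^341 ≡ 17^53 (mod 73)
Computing: 17^53 mod 73 = 7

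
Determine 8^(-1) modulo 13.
8^(-1) ≡ 5 (mod 13). Verification: 8 × 5 = 40 ≡ 1 (mod 13)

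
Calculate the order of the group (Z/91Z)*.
72

Prime factorization: 91 = 7 × 13
Using the formula φ(n) = n × Π(1 - 1/p) for each prime factor p:
φ(91) = 91 × (1 - 1/7) × (1 - 1/13)
φ(91) = 72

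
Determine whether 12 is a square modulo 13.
By Euler's criterion: 12^{6} ≡ 1 (mod 13). Since this equals 1, 12 is a QR.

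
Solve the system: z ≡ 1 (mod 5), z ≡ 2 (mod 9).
M = 5 × 9 = 45. M₁ = 9, y₁ ≡ 4 (mod 5). M₂ = 5, y₂ ≡ 2 (mod 9). z = 1×9×4 + 2×5×2 ≡ 11 (mod 45)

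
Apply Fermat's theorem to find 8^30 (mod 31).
By Fermat's Little Theorem, 8^{30} ≡ 1 (mod 31) since 31 is prime and gcd(8, 31) = 1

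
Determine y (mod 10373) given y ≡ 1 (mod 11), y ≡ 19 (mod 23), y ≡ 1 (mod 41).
9472

Using the Chinese Remainder Theorem:
M = product of moduli = 10373
For equation 1: M_1 = 943, 943 ≡ 8 (mod 11), inverse of 943 mod 11 is 7 (check: 8 × 7 = 56 ≡ 1 (mod 11))
For equation 2: M_2 = 451, 451 ≡ 14 (mod 23), inverse of 451 mod 23 is 5 (check: 14 × 5 = 70 ≡ 1 (mod 23))
For equation 3: M_3 = 253, 253 ≡ 7 (mod 41), inverse of 253 mod 41 is 6 (check: 7 × 6 = 42 ≡ 1 (mod 41))
Combine: y ≡ Σ r_i×M_i×(M_i⁻¹ mod m_i) = 1×943×7 + 19×451×5 + 1×253×6 = 6601 + 42845 + 1518 = 50964
50964 mod 10373 = 9472
y ≡ 9472 (mod 10373)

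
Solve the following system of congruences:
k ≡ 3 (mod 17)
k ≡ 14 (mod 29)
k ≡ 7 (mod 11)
1261

Using the Chinese Remainder Theorem:
M = product of moduli = 5423
For equation 1: M_1 = 319, 319 ≡ 13 (mod 17), inverse of 319 mod 17 is 4 (check: 13 × 4 = 52 ≡ 1 (mod 17))
For equation 2: M_2 = 187, 187 ≡ 13 (mod 29), inverse of 187 mod 29 is 9 (check: 13 × 9 = 117 ≡ 1 (mod 29))
For equation 3: M_3 = 493, 493 ≡ 9 (mod 11), inverse of 493 mod 11 is 5 (check: 9 × 5 = 45 ≡ 1 (mod 11))
Combine: k ≡ Σ r_i×M_i×(M_i⁻¹ mod m_i) = 3×319×4 + 14×187×9 + 7×493×5 = 3828 + 23562 + 17255 = 44645
44645 mod 5423 = 1261
k ≡ 1261 (mod 5423)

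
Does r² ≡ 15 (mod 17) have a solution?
By Euler's criterion: 15^{8} ≡ 1 (mod 17). Since this equals 1, 15 is a QR.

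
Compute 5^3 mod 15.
3 = 2 + 1 (binary 11). Repeated squaring mod 15: 5^1 ≡ 5; 5^2 ≡ 5² = 25 ≡ 10. Multiply: 5^3 = 5^2 × 5^1 ≡ 10 × 5 (mod 15): 10 × 5 = 50 ≡ 5. So 5^3 ≡ 5 (mod 15).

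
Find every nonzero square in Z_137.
QRs mod 137: {1, 2, 4, 7, 8, 9, 11, 14, 15, 16, 17, 18, 19, 22, 25, 28, 30, 32, 34, 36, 37, 38, 39, 44, 49, 50, 56, 59, 60, 61, 63, 64, 65, 68, 69, 72, 73, 74, 76, 77, 78, 81, 87, 88, 93, 98, 99, 100, 101, 103, 105, 107, 109, 112, 115, 118, 119, 120, 121, 122, 123, 126, 128, 129, 130, 133, 135, 136}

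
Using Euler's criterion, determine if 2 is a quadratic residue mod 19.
By Euler's criterion: 2^{9} ≡ 18 (mod 19). Since this equals -1 (≡ 18), 2 is not a QR.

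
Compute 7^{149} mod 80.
7

Using successive squaring:
Binary expansion of 149: 10010101
Powers of 7 mod 80 (each is the square of the previous):
  7^1 ≡ 7 (mod 80)
  7^2 ≡ 7² = 49 ≡ 49 (mod 80)
  7^4 ≡ 49² = 2401 ≡ 1 (mod 80)
  7^8 ≡ 1² = 1 ≡ 1 (mod 80)
  7^16 ≡ 1² = 1 ≡ 1 (mod 80)
  7^32 ≡ 1² = 1 ≡ 1 (mod 80)
  7^64 ≡ 1² = 1 ≡ 1 (mod 80)
  7^128 ≡ 1² = 1 ≡ 1 (mod 80)
149 = 128 + 16 + 4 + 1, so 7^149 = 7^128 × 7^16 × 7^4 × 7^1 ≡ 1 × 1 × 1 × 7 (mod 80)
Multiplying step by step:
  1 × 1 = 1 ≡ 1 (mod 80)
  1 × 1 = 1 ≡ 1 (mod 80)
  1 × 7 = 7 ≡ 7 (mod 80)
Result: 7^149 ≡ 7 (mod 80)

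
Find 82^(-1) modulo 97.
84

Using Extended Euclidean Algorithm:
gcd(82, 97) = 1
Bezout coefficients: 82 × -13 + 97 × 11 = 1
So 82 × -13 ≡ 1 (mod 97)
The inverse is -13 mod 97 = 84
Verification: 82 × 84 = 6888 = 71 × 97 + 1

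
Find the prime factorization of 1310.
2 × 5 × 131

Divide by primes starting from smallest:
1310 ÷ 2 = 655
655 ÷ 5 = 131
131 ÷ 131 = 1

1310 = 2 × 5 × 131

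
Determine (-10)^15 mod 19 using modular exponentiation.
Using repeated squaring. (-10) ≡ 9 (mod 19). 15 = 8 + 4 + 2 + 1 (binary 1111). Repeated squaring mod 19: 9^1 ≡ 9; 9^2 ≡ 9² = 81 ≡ 5; 9^4 ≡ 5² = 25 ≡ 6; 9^8 ≡ 6² = 36 ≡ 17. Multiply: (-10)^15 ≡ 9^8 × 9^4 × 9^2 × 9^1 ≡ 17 × 6 × 5 × 9 (mod 19): 17 × 6 = 102 ≡ 7; 7 × 5 = 35 ≡ 16; 16 × 9 = 144 ≡ 11. So (-10)^15 ≡ 11 (mod 19).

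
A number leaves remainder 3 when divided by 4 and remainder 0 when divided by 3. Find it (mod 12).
M = 4 × 3 = 12. M₁ = 3, y₁ ≡ 3 (mod 4). M₂ = 4, y₂ ≡ 1 (mod 3). z = 3×3×3 + 0×4×1 ≡ 3 (mod 12)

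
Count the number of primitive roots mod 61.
Number of primitive roots mod 61 = φ(60) = 16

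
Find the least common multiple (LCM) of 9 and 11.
99

First find GCD(9, 11) using the Euclidean algorithm:
9 = 0 × 11 + 9
11 = 1 × 9 + 2
9 = 4 × 2 + 1
2 = 2 × 1 + 0
GCD(9, 11) = 1

LCM formula: LCM(a, b) = (a × b) / GCD(a, b)
LCM(9, 11) = (9 × 11) / 1
LCM(9, 11) = 99 / 1
LCM(9, 11) = 99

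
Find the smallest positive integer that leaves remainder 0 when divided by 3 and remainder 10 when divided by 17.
M = 3 × 17 = 51. M₁ = 17, y₁ ≡ 2 (mod 3). M₂ = 3, y₂ ≡ 6 (mod 17). r = 0×17×2 + 10×3×6 ≡ 27 (mod 51). The smallest positive such number is 27.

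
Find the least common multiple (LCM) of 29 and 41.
1189

First find GCD(29, 41) using the Euclidean algorithm:
29 = 0 × 41 + 29
41 = 1 × 29 + 12
29 = 2 × 12 + 5
12 = 2 × 5 + 2
5 = 2 × 2 + 1
2 = 2 × 1 + 0
GCD(29, 41) = 1

LCM formula: LCM(a, b) = (a × b) / GCD(a, b)
LCM(29, 41) = (29 × 41) / 1
LCM(29, 41) = 1189 / 1
LCM(29, 41) = 1189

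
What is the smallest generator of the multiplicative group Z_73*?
p - 1 = 72 has prime divisors 2, 3. h is a primitive root mod 73 iff h^(72/q) ≢ 1 (mod 73) for each such q.
h = 2: 2^36 ≡ 1, 2^24 ≡ 64 (mod 73); 2^36 ≡ 1, so not a primitive root.
h = 3: 3^36 ≡ 1, 3^24 ≡ 1 (mod 73); 3^36 ≡ 1, so not a primitive root.
h = 4: 4^36 ≡ 1, 4^24 ≡ 8 (mod 73); 4^36 ≡ 1, so not a primitive root.
h = 5: 5^36 ≡ 72, 5^24 ≡ 8 (mod 73); none is 1, so 5 has order 72 and is a primitive root.
The smallest primitive root mod 73 is g = 5.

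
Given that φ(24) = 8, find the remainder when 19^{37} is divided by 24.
By Euler: 19^{8} ≡ 1 (mod 24) since gcd(19, 24) = 1. 37 = 4×8 + 5. So 19^{37} ≡ 19^{5} ≡ 19 (mod 24)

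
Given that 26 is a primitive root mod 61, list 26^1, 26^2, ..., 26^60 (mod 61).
g^1, g^2, ..., g^{60} mod 61: {26, 5, 8, 25, 40, 3, 17, 15, 24, 14, 59, 9, 51, 45, 11, 42, 55, 27, 31, 13, 33, 4, 43, 20, 32, 39, 38, 12, 7, 60, 35, 56, 53, 36, 21, 58, 44, 46, 37, 47, 2, 52, 10, 16, 50, 19, 6, 34, 30, 48, 28, 57, 18, 41, 29, 22, 23, 49, 54, 1}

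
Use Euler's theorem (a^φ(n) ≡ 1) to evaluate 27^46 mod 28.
By Euler: 27^{12} ≡ 1 (mod 28) since gcd(27, 28) = 1. 46 = 3×12 + 10. So 27^{46} ≡ 27^{10} ≡ 1 (mod 28)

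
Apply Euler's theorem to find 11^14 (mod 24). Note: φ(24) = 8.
By Euler: 11^{8} ≡ 1 (mod 24) since gcd(11, 24) = 1. 14 = 1×8 + 6. So 11^{14} ≡ 11^{6} ≡ 1 (mod 24)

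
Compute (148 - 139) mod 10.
9

(148 - 139) = 9
9 mod 10 = 9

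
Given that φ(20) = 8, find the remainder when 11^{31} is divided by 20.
By Euler: 11^{8} ≡ 1 (mod 20) since gcd(11, 20) = 1. 31 = 3×8 + 7. So 11^{31} ≡ 11^{7} ≡ 11 (mod 20)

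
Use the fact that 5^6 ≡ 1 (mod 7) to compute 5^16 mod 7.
By Fermat: 5^{6} ≡ 1 (mod 7). 16 = 2×6 + 4. So 5^{16} ≡ 5^{4} ≡ 2 (mod 7)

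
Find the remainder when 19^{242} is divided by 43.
By Fermat: 19^{42} ≡ 1 (mod 43). 242 = 5×42 + 32. So 19^{242} ≡ 19^{32} ≡ 14 (mod 43)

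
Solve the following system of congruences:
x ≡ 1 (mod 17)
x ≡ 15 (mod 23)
222

Using the Chinese Remainder Theorem:
M = product of moduli = 391
For equation 1: M_1 = 23, 23 ≡ 6 (mod 17), inverse of 23 mod 17 is 3 (check: 6 × 3 = 18 ≡ 1 (mod 17))
For equation 2: M_2 = 17, 17 ≡ 17 (mod 23), inverse of 17 mod 23 is 19 (check: 17 × 19 = 323 ≡ 1 (mod 23))
Combine: x ≡ Σ r_i×M_i×(M_i⁻¹ mod m_i) = 1×23×3 + 15×17×19 = 69 + 4845 = 4914
4914 mod 391 = 222
x ≡ 222 (mod 391)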